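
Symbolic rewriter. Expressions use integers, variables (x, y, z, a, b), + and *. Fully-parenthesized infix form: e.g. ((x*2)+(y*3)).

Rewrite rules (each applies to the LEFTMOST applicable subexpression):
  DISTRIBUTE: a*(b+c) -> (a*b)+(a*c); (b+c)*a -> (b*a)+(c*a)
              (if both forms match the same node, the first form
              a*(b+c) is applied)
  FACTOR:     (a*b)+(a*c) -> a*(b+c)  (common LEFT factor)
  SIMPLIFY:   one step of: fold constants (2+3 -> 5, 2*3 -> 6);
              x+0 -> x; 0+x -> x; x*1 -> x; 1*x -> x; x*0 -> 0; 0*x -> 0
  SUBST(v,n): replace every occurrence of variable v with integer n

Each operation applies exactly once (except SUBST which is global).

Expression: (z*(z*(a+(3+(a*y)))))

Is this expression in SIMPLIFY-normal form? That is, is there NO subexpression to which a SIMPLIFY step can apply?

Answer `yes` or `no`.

Answer: yes

Derivation:
Expression: (z*(z*(a+(3+(a*y)))))
Scanning for simplifiable subexpressions (pre-order)...
  at root: (z*(z*(a+(3+(a*y))))) (not simplifiable)
  at R: (z*(a+(3+(a*y)))) (not simplifiable)
  at RR: (a+(3+(a*y))) (not simplifiable)
  at RRR: (3+(a*y)) (not simplifiable)
  at RRRR: (a*y) (not simplifiable)
Result: no simplifiable subexpression found -> normal form.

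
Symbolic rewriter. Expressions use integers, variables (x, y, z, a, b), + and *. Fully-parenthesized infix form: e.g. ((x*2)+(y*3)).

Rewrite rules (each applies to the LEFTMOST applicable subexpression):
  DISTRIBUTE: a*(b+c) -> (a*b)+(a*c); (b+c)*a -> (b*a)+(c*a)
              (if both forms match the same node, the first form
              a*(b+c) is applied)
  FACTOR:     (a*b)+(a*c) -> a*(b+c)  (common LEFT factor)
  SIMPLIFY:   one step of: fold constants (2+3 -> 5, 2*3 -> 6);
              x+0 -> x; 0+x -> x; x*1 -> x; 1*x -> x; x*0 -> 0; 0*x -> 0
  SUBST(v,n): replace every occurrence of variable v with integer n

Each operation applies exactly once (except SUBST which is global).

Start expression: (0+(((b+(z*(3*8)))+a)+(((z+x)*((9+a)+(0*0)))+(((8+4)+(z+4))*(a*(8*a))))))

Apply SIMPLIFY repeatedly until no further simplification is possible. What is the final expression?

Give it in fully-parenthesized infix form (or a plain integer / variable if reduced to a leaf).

Answer: (((b+(z*24))+a)+(((z+x)*(9+a))+((12+(z+4))*(a*(8*a)))))

Derivation:
Start: (0+(((b+(z*(3*8)))+a)+(((z+x)*((9+a)+(0*0)))+(((8+4)+(z+4))*(a*(8*a))))))
Step 1: at root: (0+(((b+(z*(3*8)))+a)+(((z+x)*((9+a)+(0*0)))+(((8+4)+(z+4))*(a*(8*a)))))) -> (((b+(z*(3*8)))+a)+(((z+x)*((9+a)+(0*0)))+(((8+4)+(z+4))*(a*(8*a))))); overall: (0+(((b+(z*(3*8)))+a)+(((z+x)*((9+a)+(0*0)))+(((8+4)+(z+4))*(a*(8*a)))))) -> (((b+(z*(3*8)))+a)+(((z+x)*((9+a)+(0*0)))+(((8+4)+(z+4))*(a*(8*a)))))
Step 2: at LLRR: (3*8) -> 24; overall: (((b+(z*(3*8)))+a)+(((z+x)*((9+a)+(0*0)))+(((8+4)+(z+4))*(a*(8*a))))) -> (((b+(z*24))+a)+(((z+x)*((9+a)+(0*0)))+(((8+4)+(z+4))*(a*(8*a)))))
Step 3: at RLRR: (0*0) -> 0; overall: (((b+(z*24))+a)+(((z+x)*((9+a)+(0*0)))+(((8+4)+(z+4))*(a*(8*a))))) -> (((b+(z*24))+a)+(((z+x)*((9+a)+0))+(((8+4)+(z+4))*(a*(8*a)))))
Step 4: at RLR: ((9+a)+0) -> (9+a); overall: (((b+(z*24))+a)+(((z+x)*((9+a)+0))+(((8+4)+(z+4))*(a*(8*a))))) -> (((b+(z*24))+a)+(((z+x)*(9+a))+(((8+4)+(z+4))*(a*(8*a)))))
Step 5: at RRLL: (8+4) -> 12; overall: (((b+(z*24))+a)+(((z+x)*(9+a))+(((8+4)+(z+4))*(a*(8*a))))) -> (((b+(z*24))+a)+(((z+x)*(9+a))+((12+(z+4))*(a*(8*a)))))
Fixed point: (((b+(z*24))+a)+(((z+x)*(9+a))+((12+(z+4))*(a*(8*a)))))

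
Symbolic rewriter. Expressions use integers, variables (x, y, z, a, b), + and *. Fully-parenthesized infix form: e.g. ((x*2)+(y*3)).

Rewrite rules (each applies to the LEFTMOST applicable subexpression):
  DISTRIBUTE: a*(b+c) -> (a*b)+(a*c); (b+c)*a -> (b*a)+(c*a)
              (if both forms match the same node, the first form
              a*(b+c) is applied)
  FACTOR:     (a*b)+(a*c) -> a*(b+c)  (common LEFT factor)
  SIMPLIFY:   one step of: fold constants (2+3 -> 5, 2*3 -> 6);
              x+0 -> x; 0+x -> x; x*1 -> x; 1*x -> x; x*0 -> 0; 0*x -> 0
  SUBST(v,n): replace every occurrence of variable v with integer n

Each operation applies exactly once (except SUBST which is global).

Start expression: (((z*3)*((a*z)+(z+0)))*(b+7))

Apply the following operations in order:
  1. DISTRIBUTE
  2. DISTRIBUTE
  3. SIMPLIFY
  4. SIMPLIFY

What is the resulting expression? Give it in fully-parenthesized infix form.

Start: (((z*3)*((a*z)+(z+0)))*(b+7))
Apply DISTRIBUTE at root (target: (((z*3)*((a*z)+(z+0)))*(b+7))): (((z*3)*((a*z)+(z+0)))*(b+7)) -> ((((z*3)*((a*z)+(z+0)))*b)+(((z*3)*((a*z)+(z+0)))*7))
Apply DISTRIBUTE at LL (target: ((z*3)*((a*z)+(z+0)))): ((((z*3)*((a*z)+(z+0)))*b)+(((z*3)*((a*z)+(z+0)))*7)) -> (((((z*3)*(a*z))+((z*3)*(z+0)))*b)+(((z*3)*((a*z)+(z+0)))*7))
Apply SIMPLIFY at LLRR (target: (z+0)): (((((z*3)*(a*z))+((z*3)*(z+0)))*b)+(((z*3)*((a*z)+(z+0)))*7)) -> (((((z*3)*(a*z))+((z*3)*z))*b)+(((z*3)*((a*z)+(z+0)))*7))
Apply SIMPLIFY at RLRR (target: (z+0)): (((((z*3)*(a*z))+((z*3)*z))*b)+(((z*3)*((a*z)+(z+0)))*7)) -> (((((z*3)*(a*z))+((z*3)*z))*b)+(((z*3)*((a*z)+z))*7))

Answer: (((((z*3)*(a*z))+((z*3)*z))*b)+(((z*3)*((a*z)+z))*7))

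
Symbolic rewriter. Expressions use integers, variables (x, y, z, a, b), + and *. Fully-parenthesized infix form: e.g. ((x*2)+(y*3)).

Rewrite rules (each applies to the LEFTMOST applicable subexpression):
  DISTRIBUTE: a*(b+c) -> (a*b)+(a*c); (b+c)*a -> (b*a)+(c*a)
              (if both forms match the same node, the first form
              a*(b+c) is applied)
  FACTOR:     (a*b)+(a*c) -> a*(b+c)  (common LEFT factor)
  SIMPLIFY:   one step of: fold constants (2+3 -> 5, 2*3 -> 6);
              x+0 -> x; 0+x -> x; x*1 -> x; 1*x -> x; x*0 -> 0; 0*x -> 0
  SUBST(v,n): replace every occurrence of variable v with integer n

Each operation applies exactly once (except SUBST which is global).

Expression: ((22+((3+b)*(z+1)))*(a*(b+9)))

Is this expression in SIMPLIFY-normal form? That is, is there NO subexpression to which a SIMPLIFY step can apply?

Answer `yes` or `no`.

Answer: yes

Derivation:
Expression: ((22+((3+b)*(z+1)))*(a*(b+9)))
Scanning for simplifiable subexpressions (pre-order)...
  at root: ((22+((3+b)*(z+1)))*(a*(b+9))) (not simplifiable)
  at L: (22+((3+b)*(z+1))) (not simplifiable)
  at LR: ((3+b)*(z+1)) (not simplifiable)
  at LRL: (3+b) (not simplifiable)
  at LRR: (z+1) (not simplifiable)
  at R: (a*(b+9)) (not simplifiable)
  at RR: (b+9) (not simplifiable)
Result: no simplifiable subexpression found -> normal form.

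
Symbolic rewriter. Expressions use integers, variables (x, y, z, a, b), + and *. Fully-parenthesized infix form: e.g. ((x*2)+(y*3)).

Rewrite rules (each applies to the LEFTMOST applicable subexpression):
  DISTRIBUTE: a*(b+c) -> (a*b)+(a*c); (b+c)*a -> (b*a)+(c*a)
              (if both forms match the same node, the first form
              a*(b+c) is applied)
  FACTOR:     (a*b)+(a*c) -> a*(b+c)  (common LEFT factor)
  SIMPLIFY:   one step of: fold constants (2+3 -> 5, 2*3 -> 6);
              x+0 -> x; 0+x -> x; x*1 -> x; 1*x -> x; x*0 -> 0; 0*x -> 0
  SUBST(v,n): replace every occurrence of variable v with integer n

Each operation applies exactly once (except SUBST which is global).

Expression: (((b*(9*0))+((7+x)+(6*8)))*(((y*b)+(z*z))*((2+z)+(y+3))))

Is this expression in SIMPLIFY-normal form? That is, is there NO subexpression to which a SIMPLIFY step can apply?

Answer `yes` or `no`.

Expression: (((b*(9*0))+((7+x)+(6*8)))*(((y*b)+(z*z))*((2+z)+(y+3))))
Scanning for simplifiable subexpressions (pre-order)...
  at root: (((b*(9*0))+((7+x)+(6*8)))*(((y*b)+(z*z))*((2+z)+(y+3)))) (not simplifiable)
  at L: ((b*(9*0))+((7+x)+(6*8))) (not simplifiable)
  at LL: (b*(9*0)) (not simplifiable)
  at LLR: (9*0) (SIMPLIFIABLE)
  at LR: ((7+x)+(6*8)) (not simplifiable)
  at LRL: (7+x) (not simplifiable)
  at LRR: (6*8) (SIMPLIFIABLE)
  at R: (((y*b)+(z*z))*((2+z)+(y+3))) (not simplifiable)
  at RL: ((y*b)+(z*z)) (not simplifiable)
  at RLL: (y*b) (not simplifiable)
  at RLR: (z*z) (not simplifiable)
  at RR: ((2+z)+(y+3)) (not simplifiable)
  at RRL: (2+z) (not simplifiable)
  at RRR: (y+3) (not simplifiable)
Found simplifiable subexpr at path LLR: (9*0)
One SIMPLIFY step would give: (((b*0)+((7+x)+(6*8)))*(((y*b)+(z*z))*((2+z)+(y+3))))
-> NOT in normal form.

Answer: no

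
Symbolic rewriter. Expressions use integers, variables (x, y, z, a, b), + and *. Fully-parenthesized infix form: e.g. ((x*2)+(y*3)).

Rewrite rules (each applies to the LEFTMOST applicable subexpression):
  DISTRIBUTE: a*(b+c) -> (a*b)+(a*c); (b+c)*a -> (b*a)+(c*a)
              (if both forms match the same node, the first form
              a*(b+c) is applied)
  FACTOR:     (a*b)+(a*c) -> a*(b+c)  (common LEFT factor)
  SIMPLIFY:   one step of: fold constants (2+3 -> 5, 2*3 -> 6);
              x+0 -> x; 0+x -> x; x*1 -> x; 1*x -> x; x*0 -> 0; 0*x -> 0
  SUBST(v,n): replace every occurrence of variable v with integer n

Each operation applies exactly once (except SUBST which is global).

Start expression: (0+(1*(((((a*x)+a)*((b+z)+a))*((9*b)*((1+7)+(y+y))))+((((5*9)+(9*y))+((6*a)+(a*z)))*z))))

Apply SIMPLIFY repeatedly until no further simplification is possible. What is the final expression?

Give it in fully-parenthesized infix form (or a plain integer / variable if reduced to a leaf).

Answer: (((((a*x)+a)*((b+z)+a))*((9*b)*(8+(y+y))))+(((45+(9*y))+((6*a)+(a*z)))*z))

Derivation:
Start: (0+(1*(((((a*x)+a)*((b+z)+a))*((9*b)*((1+7)+(y+y))))+((((5*9)+(9*y))+((6*a)+(a*z)))*z))))
Step 1: at root: (0+(1*(((((a*x)+a)*((b+z)+a))*((9*b)*((1+7)+(y+y))))+((((5*9)+(9*y))+((6*a)+(a*z)))*z)))) -> (1*(((((a*x)+a)*((b+z)+a))*((9*b)*((1+7)+(y+y))))+((((5*9)+(9*y))+((6*a)+(a*z)))*z))); overall: (0+(1*(((((a*x)+a)*((b+z)+a))*((9*b)*((1+7)+(y+y))))+((((5*9)+(9*y))+((6*a)+(a*z)))*z)))) -> (1*(((((a*x)+a)*((b+z)+a))*((9*b)*((1+7)+(y+y))))+((((5*9)+(9*y))+((6*a)+(a*z)))*z)))
Step 2: at root: (1*(((((a*x)+a)*((b+z)+a))*((9*b)*((1+7)+(y+y))))+((((5*9)+(9*y))+((6*a)+(a*z)))*z))) -> (((((a*x)+a)*((b+z)+a))*((9*b)*((1+7)+(y+y))))+((((5*9)+(9*y))+((6*a)+(a*z)))*z)); overall: (1*(((((a*x)+a)*((b+z)+a))*((9*b)*((1+7)+(y+y))))+((((5*9)+(9*y))+((6*a)+(a*z)))*z))) -> (((((a*x)+a)*((b+z)+a))*((9*b)*((1+7)+(y+y))))+((((5*9)+(9*y))+((6*a)+(a*z)))*z))
Step 3: at LRRL: (1+7) -> 8; overall: (((((a*x)+a)*((b+z)+a))*((9*b)*((1+7)+(y+y))))+((((5*9)+(9*y))+((6*a)+(a*z)))*z)) -> (((((a*x)+a)*((b+z)+a))*((9*b)*(8+(y+y))))+((((5*9)+(9*y))+((6*a)+(a*z)))*z))
Step 4: at RLLL: (5*9) -> 45; overall: (((((a*x)+a)*((b+z)+a))*((9*b)*(8+(y+y))))+((((5*9)+(9*y))+((6*a)+(a*z)))*z)) -> (((((a*x)+a)*((b+z)+a))*((9*b)*(8+(y+y))))+(((45+(9*y))+((6*a)+(a*z)))*z))
Fixed point: (((((a*x)+a)*((b+z)+a))*((9*b)*(8+(y+y))))+(((45+(9*y))+((6*a)+(a*z)))*z))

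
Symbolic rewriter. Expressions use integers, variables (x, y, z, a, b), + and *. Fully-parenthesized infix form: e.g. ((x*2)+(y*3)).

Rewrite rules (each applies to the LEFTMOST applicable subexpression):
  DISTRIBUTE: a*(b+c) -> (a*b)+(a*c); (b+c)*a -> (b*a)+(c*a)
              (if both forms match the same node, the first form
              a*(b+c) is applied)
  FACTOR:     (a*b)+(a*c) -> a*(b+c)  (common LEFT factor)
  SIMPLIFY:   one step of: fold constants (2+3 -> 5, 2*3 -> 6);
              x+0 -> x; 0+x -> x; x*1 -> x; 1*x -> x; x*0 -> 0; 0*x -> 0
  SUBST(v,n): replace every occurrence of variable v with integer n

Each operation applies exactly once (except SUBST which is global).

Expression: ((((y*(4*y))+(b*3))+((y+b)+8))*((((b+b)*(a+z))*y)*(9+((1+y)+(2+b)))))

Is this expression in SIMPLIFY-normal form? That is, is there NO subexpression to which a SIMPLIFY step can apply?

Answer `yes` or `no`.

Expression: ((((y*(4*y))+(b*3))+((y+b)+8))*((((b+b)*(a+z))*y)*(9+((1+y)+(2+b)))))
Scanning for simplifiable subexpressions (pre-order)...
  at root: ((((y*(4*y))+(b*3))+((y+b)+8))*((((b+b)*(a+z))*y)*(9+((1+y)+(2+b))))) (not simplifiable)
  at L: (((y*(4*y))+(b*3))+((y+b)+8)) (not simplifiable)
  at LL: ((y*(4*y))+(b*3)) (not simplifiable)
  at LLL: (y*(4*y)) (not simplifiable)
  at LLLR: (4*y) (not simplifiable)
  at LLR: (b*3) (not simplifiable)
  at LR: ((y+b)+8) (not simplifiable)
  at LRL: (y+b) (not simplifiable)
  at R: ((((b+b)*(a+z))*y)*(9+((1+y)+(2+b)))) (not simplifiable)
  at RL: (((b+b)*(a+z))*y) (not simplifiable)
  at RLL: ((b+b)*(a+z)) (not simplifiable)
  at RLLL: (b+b) (not simplifiable)
  at RLLR: (a+z) (not simplifiable)
  at RR: (9+((1+y)+(2+b))) (not simplifiable)
  at RRR: ((1+y)+(2+b)) (not simplifiable)
  at RRRL: (1+y) (not simplifiable)
  at RRRR: (2+b) (not simplifiable)
Result: no simplifiable subexpression found -> normal form.

Answer: yes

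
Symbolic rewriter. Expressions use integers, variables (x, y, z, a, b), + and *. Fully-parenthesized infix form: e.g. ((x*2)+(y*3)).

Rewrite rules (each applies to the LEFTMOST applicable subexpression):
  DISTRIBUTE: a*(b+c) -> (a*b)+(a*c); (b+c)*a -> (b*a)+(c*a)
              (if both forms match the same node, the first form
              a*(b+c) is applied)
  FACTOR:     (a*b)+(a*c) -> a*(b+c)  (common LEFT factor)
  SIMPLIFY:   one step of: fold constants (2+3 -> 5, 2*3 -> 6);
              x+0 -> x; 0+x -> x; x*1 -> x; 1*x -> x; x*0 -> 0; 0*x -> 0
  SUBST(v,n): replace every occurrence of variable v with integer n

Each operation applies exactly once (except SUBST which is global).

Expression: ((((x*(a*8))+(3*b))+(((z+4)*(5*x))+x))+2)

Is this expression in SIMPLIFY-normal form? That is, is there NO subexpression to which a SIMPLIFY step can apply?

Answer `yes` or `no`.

Expression: ((((x*(a*8))+(3*b))+(((z+4)*(5*x))+x))+2)
Scanning for simplifiable subexpressions (pre-order)...
  at root: ((((x*(a*8))+(3*b))+(((z+4)*(5*x))+x))+2) (not simplifiable)
  at L: (((x*(a*8))+(3*b))+(((z+4)*(5*x))+x)) (not simplifiable)
  at LL: ((x*(a*8))+(3*b)) (not simplifiable)
  at LLL: (x*(a*8)) (not simplifiable)
  at LLLR: (a*8) (not simplifiable)
  at LLR: (3*b) (not simplifiable)
  at LR: (((z+4)*(5*x))+x) (not simplifiable)
  at LRL: ((z+4)*(5*x)) (not simplifiable)
  at LRLL: (z+4) (not simplifiable)
  at LRLR: (5*x) (not simplifiable)
Result: no simplifiable subexpression found -> normal form.

Answer: yes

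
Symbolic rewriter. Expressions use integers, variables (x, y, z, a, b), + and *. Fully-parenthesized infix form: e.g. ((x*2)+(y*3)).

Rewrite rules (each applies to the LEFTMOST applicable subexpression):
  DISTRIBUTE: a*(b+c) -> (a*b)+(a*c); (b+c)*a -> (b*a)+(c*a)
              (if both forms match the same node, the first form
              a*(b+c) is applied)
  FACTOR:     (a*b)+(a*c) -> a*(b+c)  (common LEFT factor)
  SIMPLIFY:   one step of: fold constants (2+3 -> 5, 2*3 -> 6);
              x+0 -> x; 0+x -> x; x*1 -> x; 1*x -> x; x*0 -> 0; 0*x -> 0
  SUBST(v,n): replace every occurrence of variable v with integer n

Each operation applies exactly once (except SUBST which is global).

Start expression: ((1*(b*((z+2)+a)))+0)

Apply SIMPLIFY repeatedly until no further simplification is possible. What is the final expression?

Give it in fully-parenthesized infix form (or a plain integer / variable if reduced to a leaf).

Answer: (b*((z+2)+a))

Derivation:
Start: ((1*(b*((z+2)+a)))+0)
Step 1: at root: ((1*(b*((z+2)+a)))+0) -> (1*(b*((z+2)+a))); overall: ((1*(b*((z+2)+a)))+0) -> (1*(b*((z+2)+a)))
Step 2: at root: (1*(b*((z+2)+a))) -> (b*((z+2)+a)); overall: (1*(b*((z+2)+a))) -> (b*((z+2)+a))
Fixed point: (b*((z+2)+a))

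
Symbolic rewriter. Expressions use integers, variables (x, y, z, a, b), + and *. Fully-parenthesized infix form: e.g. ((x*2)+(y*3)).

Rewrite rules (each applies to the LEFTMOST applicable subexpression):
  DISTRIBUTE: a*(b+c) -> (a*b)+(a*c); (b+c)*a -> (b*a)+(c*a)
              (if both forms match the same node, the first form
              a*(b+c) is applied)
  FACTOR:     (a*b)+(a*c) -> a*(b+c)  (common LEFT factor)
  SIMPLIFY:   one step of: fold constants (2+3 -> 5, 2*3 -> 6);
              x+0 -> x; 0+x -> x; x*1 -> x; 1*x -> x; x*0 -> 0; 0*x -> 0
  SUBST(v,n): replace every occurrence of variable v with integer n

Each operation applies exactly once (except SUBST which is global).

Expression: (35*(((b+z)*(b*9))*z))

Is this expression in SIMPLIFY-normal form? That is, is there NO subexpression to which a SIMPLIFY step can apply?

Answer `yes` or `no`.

Expression: (35*(((b+z)*(b*9))*z))
Scanning for simplifiable subexpressions (pre-order)...
  at root: (35*(((b+z)*(b*9))*z)) (not simplifiable)
  at R: (((b+z)*(b*9))*z) (not simplifiable)
  at RL: ((b+z)*(b*9)) (not simplifiable)
  at RLL: (b+z) (not simplifiable)
  at RLR: (b*9) (not simplifiable)
Result: no simplifiable subexpression found -> normal form.

Answer: yes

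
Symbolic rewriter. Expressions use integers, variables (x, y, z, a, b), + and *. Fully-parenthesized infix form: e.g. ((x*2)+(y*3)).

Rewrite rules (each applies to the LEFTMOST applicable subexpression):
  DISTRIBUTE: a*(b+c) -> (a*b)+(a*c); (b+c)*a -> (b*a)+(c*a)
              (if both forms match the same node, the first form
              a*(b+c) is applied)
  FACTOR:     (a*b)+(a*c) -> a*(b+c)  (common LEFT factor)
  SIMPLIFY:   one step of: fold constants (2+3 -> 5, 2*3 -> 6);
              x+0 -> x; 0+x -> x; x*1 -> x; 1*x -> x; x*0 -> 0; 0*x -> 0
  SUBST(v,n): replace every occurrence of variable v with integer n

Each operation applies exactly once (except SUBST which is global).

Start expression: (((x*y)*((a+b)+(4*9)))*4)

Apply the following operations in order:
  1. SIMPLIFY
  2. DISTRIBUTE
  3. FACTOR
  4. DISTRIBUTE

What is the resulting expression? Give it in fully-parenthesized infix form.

Start: (((x*y)*((a+b)+(4*9)))*4)
Apply SIMPLIFY at LRR (target: (4*9)): (((x*y)*((a+b)+(4*9)))*4) -> (((x*y)*((a+b)+36))*4)
Apply DISTRIBUTE at L (target: ((x*y)*((a+b)+36))): (((x*y)*((a+b)+36))*4) -> ((((x*y)*(a+b))+((x*y)*36))*4)
Apply FACTOR at L (target: (((x*y)*(a+b))+((x*y)*36))): ((((x*y)*(a+b))+((x*y)*36))*4) -> (((x*y)*((a+b)+36))*4)
Apply DISTRIBUTE at L (target: ((x*y)*((a+b)+36))): (((x*y)*((a+b)+36))*4) -> ((((x*y)*(a+b))+((x*y)*36))*4)

Answer: ((((x*y)*(a+b))+((x*y)*36))*4)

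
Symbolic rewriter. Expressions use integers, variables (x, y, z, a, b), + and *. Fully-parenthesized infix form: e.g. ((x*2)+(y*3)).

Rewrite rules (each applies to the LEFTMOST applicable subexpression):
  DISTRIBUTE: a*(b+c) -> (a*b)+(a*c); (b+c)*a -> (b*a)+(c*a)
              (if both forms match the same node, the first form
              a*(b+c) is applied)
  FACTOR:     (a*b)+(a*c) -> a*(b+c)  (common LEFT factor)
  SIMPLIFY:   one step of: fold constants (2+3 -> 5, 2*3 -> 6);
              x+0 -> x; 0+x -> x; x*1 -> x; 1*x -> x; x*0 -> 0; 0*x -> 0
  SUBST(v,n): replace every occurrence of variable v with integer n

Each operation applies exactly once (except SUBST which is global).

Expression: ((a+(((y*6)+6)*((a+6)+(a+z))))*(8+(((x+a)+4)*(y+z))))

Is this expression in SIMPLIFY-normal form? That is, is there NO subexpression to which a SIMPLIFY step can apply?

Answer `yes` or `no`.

Expression: ((a+(((y*6)+6)*((a+6)+(a+z))))*(8+(((x+a)+4)*(y+z))))
Scanning for simplifiable subexpressions (pre-order)...
  at root: ((a+(((y*6)+6)*((a+6)+(a+z))))*(8+(((x+a)+4)*(y+z)))) (not simplifiable)
  at L: (a+(((y*6)+6)*((a+6)+(a+z)))) (not simplifiable)
  at LR: (((y*6)+6)*((a+6)+(a+z))) (not simplifiable)
  at LRL: ((y*6)+6) (not simplifiable)
  at LRLL: (y*6) (not simplifiable)
  at LRR: ((a+6)+(a+z)) (not simplifiable)
  at LRRL: (a+6) (not simplifiable)
  at LRRR: (a+z) (not simplifiable)
  at R: (8+(((x+a)+4)*(y+z))) (not simplifiable)
  at RR: (((x+a)+4)*(y+z)) (not simplifiable)
  at RRL: ((x+a)+4) (not simplifiable)
  at RRLL: (x+a) (not simplifiable)
  at RRR: (y+z) (not simplifiable)
Result: no simplifiable subexpression found -> normal form.

Answer: yes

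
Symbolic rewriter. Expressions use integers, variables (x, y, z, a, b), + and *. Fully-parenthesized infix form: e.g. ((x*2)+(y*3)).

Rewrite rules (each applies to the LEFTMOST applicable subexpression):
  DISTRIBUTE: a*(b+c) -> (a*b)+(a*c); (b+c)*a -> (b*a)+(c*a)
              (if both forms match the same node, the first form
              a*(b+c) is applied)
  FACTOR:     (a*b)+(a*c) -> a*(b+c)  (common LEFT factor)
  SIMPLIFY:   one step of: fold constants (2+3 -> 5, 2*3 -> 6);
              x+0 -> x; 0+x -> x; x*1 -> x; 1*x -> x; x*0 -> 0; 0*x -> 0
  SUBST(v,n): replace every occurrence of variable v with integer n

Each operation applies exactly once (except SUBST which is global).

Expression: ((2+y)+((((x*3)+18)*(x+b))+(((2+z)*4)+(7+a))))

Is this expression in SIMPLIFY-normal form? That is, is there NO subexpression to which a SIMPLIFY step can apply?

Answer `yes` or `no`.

Expression: ((2+y)+((((x*3)+18)*(x+b))+(((2+z)*4)+(7+a))))
Scanning for simplifiable subexpressions (pre-order)...
  at root: ((2+y)+((((x*3)+18)*(x+b))+(((2+z)*4)+(7+a)))) (not simplifiable)
  at L: (2+y) (not simplifiable)
  at R: ((((x*3)+18)*(x+b))+(((2+z)*4)+(7+a))) (not simplifiable)
  at RL: (((x*3)+18)*(x+b)) (not simplifiable)
  at RLL: ((x*3)+18) (not simplifiable)
  at RLLL: (x*3) (not simplifiable)
  at RLR: (x+b) (not simplifiable)
  at RR: (((2+z)*4)+(7+a)) (not simplifiable)
  at RRL: ((2+z)*4) (not simplifiable)
  at RRLL: (2+z) (not simplifiable)
  at RRR: (7+a) (not simplifiable)
Result: no simplifiable subexpression found -> normal form.

Answer: yes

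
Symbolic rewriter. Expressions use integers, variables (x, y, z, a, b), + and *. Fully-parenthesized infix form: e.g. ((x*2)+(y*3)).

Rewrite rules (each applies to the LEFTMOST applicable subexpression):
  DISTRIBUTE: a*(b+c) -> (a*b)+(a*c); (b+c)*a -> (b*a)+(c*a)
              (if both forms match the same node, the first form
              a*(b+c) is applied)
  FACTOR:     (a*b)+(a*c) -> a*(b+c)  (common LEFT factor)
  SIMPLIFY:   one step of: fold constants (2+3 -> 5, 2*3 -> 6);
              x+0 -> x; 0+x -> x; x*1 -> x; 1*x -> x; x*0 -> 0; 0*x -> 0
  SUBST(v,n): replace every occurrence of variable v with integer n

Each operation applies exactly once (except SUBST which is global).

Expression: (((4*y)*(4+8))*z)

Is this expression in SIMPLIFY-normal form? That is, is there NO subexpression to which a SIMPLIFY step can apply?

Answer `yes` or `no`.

Answer: no

Derivation:
Expression: (((4*y)*(4+8))*z)
Scanning for simplifiable subexpressions (pre-order)...
  at root: (((4*y)*(4+8))*z) (not simplifiable)
  at L: ((4*y)*(4+8)) (not simplifiable)
  at LL: (4*y) (not simplifiable)
  at LR: (4+8) (SIMPLIFIABLE)
Found simplifiable subexpr at path LR: (4+8)
One SIMPLIFY step would give: (((4*y)*12)*z)
-> NOT in normal form.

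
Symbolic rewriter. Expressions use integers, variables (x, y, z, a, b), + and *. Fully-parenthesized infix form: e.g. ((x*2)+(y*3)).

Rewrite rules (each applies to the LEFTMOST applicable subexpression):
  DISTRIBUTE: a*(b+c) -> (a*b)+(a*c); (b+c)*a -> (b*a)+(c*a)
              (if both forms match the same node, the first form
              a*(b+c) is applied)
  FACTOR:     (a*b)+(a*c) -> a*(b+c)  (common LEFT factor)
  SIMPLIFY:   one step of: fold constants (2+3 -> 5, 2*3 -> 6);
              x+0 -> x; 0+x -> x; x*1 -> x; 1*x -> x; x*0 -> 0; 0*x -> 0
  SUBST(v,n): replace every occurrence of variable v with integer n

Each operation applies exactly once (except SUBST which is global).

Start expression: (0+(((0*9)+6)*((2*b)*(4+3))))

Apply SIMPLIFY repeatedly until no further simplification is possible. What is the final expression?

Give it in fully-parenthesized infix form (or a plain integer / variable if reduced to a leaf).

Start: (0+(((0*9)+6)*((2*b)*(4+3))))
Step 1: at root: (0+(((0*9)+6)*((2*b)*(4+3)))) -> (((0*9)+6)*((2*b)*(4+3))); overall: (0+(((0*9)+6)*((2*b)*(4+3)))) -> (((0*9)+6)*((2*b)*(4+3)))
Step 2: at LL: (0*9) -> 0; overall: (((0*9)+6)*((2*b)*(4+3))) -> ((0+6)*((2*b)*(4+3)))
Step 3: at L: (0+6) -> 6; overall: ((0+6)*((2*b)*(4+3))) -> (6*((2*b)*(4+3)))
Step 4: at RR: (4+3) -> 7; overall: (6*((2*b)*(4+3))) -> (6*((2*b)*7))
Fixed point: (6*((2*b)*7))

Answer: (6*((2*b)*7))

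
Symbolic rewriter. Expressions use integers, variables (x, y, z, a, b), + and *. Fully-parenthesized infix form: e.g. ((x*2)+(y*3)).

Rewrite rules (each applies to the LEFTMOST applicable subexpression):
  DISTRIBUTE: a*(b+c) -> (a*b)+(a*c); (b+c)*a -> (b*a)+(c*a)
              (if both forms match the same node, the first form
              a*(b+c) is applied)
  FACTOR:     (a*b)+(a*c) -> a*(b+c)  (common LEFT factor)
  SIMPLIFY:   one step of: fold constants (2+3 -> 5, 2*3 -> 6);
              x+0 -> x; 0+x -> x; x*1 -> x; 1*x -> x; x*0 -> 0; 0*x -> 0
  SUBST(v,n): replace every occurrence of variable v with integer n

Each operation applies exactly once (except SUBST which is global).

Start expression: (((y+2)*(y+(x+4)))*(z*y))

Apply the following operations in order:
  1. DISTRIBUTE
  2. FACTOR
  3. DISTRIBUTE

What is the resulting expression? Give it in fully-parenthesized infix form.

Answer: ((((y+2)*y)+((y+2)*(x+4)))*(z*y))

Derivation:
Start: (((y+2)*(y+(x+4)))*(z*y))
Apply DISTRIBUTE at L (target: ((y+2)*(y+(x+4)))): (((y+2)*(y+(x+4)))*(z*y)) -> ((((y+2)*y)+((y+2)*(x+4)))*(z*y))
Apply FACTOR at L (target: (((y+2)*y)+((y+2)*(x+4)))): ((((y+2)*y)+((y+2)*(x+4)))*(z*y)) -> (((y+2)*(y+(x+4)))*(z*y))
Apply DISTRIBUTE at L (target: ((y+2)*(y+(x+4)))): (((y+2)*(y+(x+4)))*(z*y)) -> ((((y+2)*y)+((y+2)*(x+4)))*(z*y))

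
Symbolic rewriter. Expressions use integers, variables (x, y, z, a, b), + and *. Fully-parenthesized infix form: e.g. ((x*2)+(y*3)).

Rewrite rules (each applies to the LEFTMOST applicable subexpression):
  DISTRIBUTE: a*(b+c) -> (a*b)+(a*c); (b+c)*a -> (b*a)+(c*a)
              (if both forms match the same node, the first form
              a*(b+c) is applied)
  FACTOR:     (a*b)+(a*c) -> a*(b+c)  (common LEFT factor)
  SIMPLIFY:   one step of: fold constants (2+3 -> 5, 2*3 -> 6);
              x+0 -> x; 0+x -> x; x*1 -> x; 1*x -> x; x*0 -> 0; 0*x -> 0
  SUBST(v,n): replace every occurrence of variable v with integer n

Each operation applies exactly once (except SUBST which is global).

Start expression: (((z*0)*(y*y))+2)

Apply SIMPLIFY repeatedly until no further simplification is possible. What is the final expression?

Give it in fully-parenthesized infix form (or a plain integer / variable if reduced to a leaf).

Start: (((z*0)*(y*y))+2)
Step 1: at LL: (z*0) -> 0; overall: (((z*0)*(y*y))+2) -> ((0*(y*y))+2)
Step 2: at L: (0*(y*y)) -> 0; overall: ((0*(y*y))+2) -> (0+2)
Step 3: at root: (0+2) -> 2; overall: (0+2) -> 2
Fixed point: 2

Answer: 2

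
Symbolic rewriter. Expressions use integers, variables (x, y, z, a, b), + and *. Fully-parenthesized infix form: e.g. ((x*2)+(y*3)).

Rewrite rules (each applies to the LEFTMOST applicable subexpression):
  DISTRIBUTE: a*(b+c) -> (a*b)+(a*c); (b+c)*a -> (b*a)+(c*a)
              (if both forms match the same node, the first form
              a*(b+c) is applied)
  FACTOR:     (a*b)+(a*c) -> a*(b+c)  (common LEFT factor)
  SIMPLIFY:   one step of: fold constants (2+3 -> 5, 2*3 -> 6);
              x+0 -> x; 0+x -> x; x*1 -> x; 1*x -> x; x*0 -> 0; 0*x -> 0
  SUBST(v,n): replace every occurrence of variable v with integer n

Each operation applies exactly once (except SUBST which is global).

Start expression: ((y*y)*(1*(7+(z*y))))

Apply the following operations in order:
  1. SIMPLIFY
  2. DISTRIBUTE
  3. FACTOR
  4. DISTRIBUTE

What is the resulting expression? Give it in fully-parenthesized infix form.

Start: ((y*y)*(1*(7+(z*y))))
Apply SIMPLIFY at R (target: (1*(7+(z*y)))): ((y*y)*(1*(7+(z*y)))) -> ((y*y)*(7+(z*y)))
Apply DISTRIBUTE at root (target: ((y*y)*(7+(z*y)))): ((y*y)*(7+(z*y))) -> (((y*y)*7)+((y*y)*(z*y)))
Apply FACTOR at root (target: (((y*y)*7)+((y*y)*(z*y)))): (((y*y)*7)+((y*y)*(z*y))) -> ((y*y)*(7+(z*y)))
Apply DISTRIBUTE at root (target: ((y*y)*(7+(z*y)))): ((y*y)*(7+(z*y))) -> (((y*y)*7)+((y*y)*(z*y)))

Answer: (((y*y)*7)+((y*y)*(z*y)))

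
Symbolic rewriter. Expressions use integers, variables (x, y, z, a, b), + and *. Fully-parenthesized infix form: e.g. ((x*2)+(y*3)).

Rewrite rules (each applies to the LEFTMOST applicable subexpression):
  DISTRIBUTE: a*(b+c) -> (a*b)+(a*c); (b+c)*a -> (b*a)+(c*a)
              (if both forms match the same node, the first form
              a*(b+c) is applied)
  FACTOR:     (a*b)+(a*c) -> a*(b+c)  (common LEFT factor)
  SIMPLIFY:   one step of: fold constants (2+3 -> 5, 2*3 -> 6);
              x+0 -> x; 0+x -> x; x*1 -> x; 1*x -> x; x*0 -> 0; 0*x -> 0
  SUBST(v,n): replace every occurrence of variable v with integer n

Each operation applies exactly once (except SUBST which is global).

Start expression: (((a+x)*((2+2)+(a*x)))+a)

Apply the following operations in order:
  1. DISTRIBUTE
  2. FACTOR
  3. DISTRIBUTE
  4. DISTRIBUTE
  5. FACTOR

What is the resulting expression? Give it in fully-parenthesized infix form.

Answer: ((((a+x)*(2+2))+((a+x)*(a*x)))+a)

Derivation:
Start: (((a+x)*((2+2)+(a*x)))+a)
Apply DISTRIBUTE at L (target: ((a+x)*((2+2)+(a*x)))): (((a+x)*((2+2)+(a*x)))+a) -> ((((a+x)*(2+2))+((a+x)*(a*x)))+a)
Apply FACTOR at L (target: (((a+x)*(2+2))+((a+x)*(a*x)))): ((((a+x)*(2+2))+((a+x)*(a*x)))+a) -> (((a+x)*((2+2)+(a*x)))+a)
Apply DISTRIBUTE at L (target: ((a+x)*((2+2)+(a*x)))): (((a+x)*((2+2)+(a*x)))+a) -> ((((a+x)*(2+2))+((a+x)*(a*x)))+a)
Apply DISTRIBUTE at LL (target: ((a+x)*(2+2))): ((((a+x)*(2+2))+((a+x)*(a*x)))+a) -> (((((a+x)*2)+((a+x)*2))+((a+x)*(a*x)))+a)
Apply FACTOR at LL (target: (((a+x)*2)+((a+x)*2))): (((((a+x)*2)+((a+x)*2))+((a+x)*(a*x)))+a) -> ((((a+x)*(2+2))+((a+x)*(a*x)))+a)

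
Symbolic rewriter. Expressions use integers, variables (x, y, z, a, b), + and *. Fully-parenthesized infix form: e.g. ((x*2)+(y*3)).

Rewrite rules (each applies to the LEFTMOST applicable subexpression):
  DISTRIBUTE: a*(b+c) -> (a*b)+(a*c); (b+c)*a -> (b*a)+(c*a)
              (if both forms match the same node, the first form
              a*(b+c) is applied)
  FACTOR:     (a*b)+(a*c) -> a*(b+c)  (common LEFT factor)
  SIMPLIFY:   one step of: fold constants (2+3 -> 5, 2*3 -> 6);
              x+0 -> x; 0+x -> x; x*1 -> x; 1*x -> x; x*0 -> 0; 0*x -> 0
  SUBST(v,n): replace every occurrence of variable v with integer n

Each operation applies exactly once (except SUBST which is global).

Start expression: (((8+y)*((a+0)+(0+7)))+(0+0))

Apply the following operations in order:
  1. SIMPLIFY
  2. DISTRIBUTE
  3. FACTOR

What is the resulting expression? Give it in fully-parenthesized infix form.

Answer: (((8+y)*(a+(0+7)))+(0+0))

Derivation:
Start: (((8+y)*((a+0)+(0+7)))+(0+0))
Apply SIMPLIFY at LRL (target: (a+0)): (((8+y)*((a+0)+(0+7)))+(0+0)) -> (((8+y)*(a+(0+7)))+(0+0))
Apply DISTRIBUTE at L (target: ((8+y)*(a+(0+7)))): (((8+y)*(a+(0+7)))+(0+0)) -> ((((8+y)*a)+((8+y)*(0+7)))+(0+0))
Apply FACTOR at L (target: (((8+y)*a)+((8+y)*(0+7)))): ((((8+y)*a)+((8+y)*(0+7)))+(0+0)) -> (((8+y)*(a+(0+7)))+(0+0))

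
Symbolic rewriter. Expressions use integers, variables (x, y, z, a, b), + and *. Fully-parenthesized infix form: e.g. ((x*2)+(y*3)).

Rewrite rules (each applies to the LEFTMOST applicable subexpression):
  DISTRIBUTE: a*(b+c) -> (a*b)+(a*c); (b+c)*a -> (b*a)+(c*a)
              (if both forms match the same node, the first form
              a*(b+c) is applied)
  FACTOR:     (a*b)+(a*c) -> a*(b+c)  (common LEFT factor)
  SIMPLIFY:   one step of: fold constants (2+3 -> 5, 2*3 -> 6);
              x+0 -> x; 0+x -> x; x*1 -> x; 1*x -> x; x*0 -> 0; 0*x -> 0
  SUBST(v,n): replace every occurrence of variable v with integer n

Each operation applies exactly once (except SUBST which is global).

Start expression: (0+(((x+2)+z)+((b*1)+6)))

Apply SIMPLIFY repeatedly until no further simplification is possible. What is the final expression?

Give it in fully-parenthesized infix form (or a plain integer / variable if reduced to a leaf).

Start: (0+(((x+2)+z)+((b*1)+6)))
Step 1: at root: (0+(((x+2)+z)+((b*1)+6))) -> (((x+2)+z)+((b*1)+6)); overall: (0+(((x+2)+z)+((b*1)+6))) -> (((x+2)+z)+((b*1)+6))
Step 2: at RL: (b*1) -> b; overall: (((x+2)+z)+((b*1)+6)) -> (((x+2)+z)+(b+6))
Fixed point: (((x+2)+z)+(b+6))

Answer: (((x+2)+z)+(b+6))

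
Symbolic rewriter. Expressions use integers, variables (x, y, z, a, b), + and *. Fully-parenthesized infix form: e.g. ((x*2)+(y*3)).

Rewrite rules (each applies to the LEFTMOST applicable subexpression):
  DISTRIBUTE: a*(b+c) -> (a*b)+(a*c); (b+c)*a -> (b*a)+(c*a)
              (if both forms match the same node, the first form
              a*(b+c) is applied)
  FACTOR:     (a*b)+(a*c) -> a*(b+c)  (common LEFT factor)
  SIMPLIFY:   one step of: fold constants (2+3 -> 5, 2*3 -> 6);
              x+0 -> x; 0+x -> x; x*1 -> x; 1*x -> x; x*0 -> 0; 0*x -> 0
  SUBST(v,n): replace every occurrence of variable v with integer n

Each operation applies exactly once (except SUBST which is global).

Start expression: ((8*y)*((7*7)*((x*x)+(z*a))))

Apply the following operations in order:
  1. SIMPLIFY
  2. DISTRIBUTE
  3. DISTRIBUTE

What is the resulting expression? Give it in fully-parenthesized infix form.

Start: ((8*y)*((7*7)*((x*x)+(z*a))))
Apply SIMPLIFY at RL (target: (7*7)): ((8*y)*((7*7)*((x*x)+(z*a)))) -> ((8*y)*(49*((x*x)+(z*a))))
Apply DISTRIBUTE at R (target: (49*((x*x)+(z*a)))): ((8*y)*(49*((x*x)+(z*a)))) -> ((8*y)*((49*(x*x))+(49*(z*a))))
Apply DISTRIBUTE at root (target: ((8*y)*((49*(x*x))+(49*(z*a))))): ((8*y)*((49*(x*x))+(49*(z*a)))) -> (((8*y)*(49*(x*x)))+((8*y)*(49*(z*a))))

Answer: (((8*y)*(49*(x*x)))+((8*y)*(49*(z*a))))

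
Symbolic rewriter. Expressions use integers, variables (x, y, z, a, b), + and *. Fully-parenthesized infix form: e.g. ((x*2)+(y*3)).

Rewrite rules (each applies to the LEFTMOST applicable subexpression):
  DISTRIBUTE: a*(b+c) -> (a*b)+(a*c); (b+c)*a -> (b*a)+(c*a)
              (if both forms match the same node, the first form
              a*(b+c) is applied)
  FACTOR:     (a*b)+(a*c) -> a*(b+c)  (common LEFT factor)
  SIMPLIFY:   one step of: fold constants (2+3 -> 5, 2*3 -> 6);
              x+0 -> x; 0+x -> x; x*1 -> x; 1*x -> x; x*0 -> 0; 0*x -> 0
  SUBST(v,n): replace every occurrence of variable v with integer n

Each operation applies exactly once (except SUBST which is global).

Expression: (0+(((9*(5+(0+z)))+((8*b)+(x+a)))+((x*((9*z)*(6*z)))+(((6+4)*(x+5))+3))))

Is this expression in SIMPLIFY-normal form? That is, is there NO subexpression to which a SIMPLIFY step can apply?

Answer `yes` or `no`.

Answer: no

Derivation:
Expression: (0+(((9*(5+(0+z)))+((8*b)+(x+a)))+((x*((9*z)*(6*z)))+(((6+4)*(x+5))+3))))
Scanning for simplifiable subexpressions (pre-order)...
  at root: (0+(((9*(5+(0+z)))+((8*b)+(x+a)))+((x*((9*z)*(6*z)))+(((6+4)*(x+5))+3)))) (SIMPLIFIABLE)
  at R: (((9*(5+(0+z)))+((8*b)+(x+a)))+((x*((9*z)*(6*z)))+(((6+4)*(x+5))+3))) (not simplifiable)
  at RL: ((9*(5+(0+z)))+((8*b)+(x+a))) (not simplifiable)
  at RLL: (9*(5+(0+z))) (not simplifiable)
  at RLLR: (5+(0+z)) (not simplifiable)
  at RLLRR: (0+z) (SIMPLIFIABLE)
  at RLR: ((8*b)+(x+a)) (not simplifiable)
  at RLRL: (8*b) (not simplifiable)
  at RLRR: (x+a) (not simplifiable)
  at RR: ((x*((9*z)*(6*z)))+(((6+4)*(x+5))+3)) (not simplifiable)
  at RRL: (x*((9*z)*(6*z))) (not simplifiable)
  at RRLR: ((9*z)*(6*z)) (not simplifiable)
  at RRLRL: (9*z) (not simplifiable)
  at RRLRR: (6*z) (not simplifiable)
  at RRR: (((6+4)*(x+5))+3) (not simplifiable)
  at RRRL: ((6+4)*(x+5)) (not simplifiable)
  at RRRLL: (6+4) (SIMPLIFIABLE)
  at RRRLR: (x+5) (not simplifiable)
Found simplifiable subexpr at path root: (0+(((9*(5+(0+z)))+((8*b)+(x+a)))+((x*((9*z)*(6*z)))+(((6+4)*(x+5))+3))))
One SIMPLIFY step would give: (((9*(5+(0+z)))+((8*b)+(x+a)))+((x*((9*z)*(6*z)))+(((6+4)*(x+5))+3)))
-> NOT in normal form.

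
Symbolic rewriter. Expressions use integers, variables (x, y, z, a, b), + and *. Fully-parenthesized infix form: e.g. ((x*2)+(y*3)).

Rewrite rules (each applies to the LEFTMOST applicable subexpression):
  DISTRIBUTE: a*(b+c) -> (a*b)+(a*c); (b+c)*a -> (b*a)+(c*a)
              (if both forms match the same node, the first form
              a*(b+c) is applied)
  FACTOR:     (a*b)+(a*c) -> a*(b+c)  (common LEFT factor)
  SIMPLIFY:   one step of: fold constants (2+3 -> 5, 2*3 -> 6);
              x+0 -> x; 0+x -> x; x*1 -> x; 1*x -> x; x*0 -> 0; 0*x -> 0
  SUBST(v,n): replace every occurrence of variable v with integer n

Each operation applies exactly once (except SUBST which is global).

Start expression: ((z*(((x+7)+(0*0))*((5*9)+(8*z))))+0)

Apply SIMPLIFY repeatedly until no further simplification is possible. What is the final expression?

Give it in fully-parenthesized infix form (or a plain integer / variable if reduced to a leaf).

Start: ((z*(((x+7)+(0*0))*((5*9)+(8*z))))+0)
Step 1: at root: ((z*(((x+7)+(0*0))*((5*9)+(8*z))))+0) -> (z*(((x+7)+(0*0))*((5*9)+(8*z)))); overall: ((z*(((x+7)+(0*0))*((5*9)+(8*z))))+0) -> (z*(((x+7)+(0*0))*((5*9)+(8*z))))
Step 2: at RLR: (0*0) -> 0; overall: (z*(((x+7)+(0*0))*((5*9)+(8*z)))) -> (z*(((x+7)+0)*((5*9)+(8*z))))
Step 3: at RL: ((x+7)+0) -> (x+7); overall: (z*(((x+7)+0)*((5*9)+(8*z)))) -> (z*((x+7)*((5*9)+(8*z))))
Step 4: at RRL: (5*9) -> 45; overall: (z*((x+7)*((5*9)+(8*z)))) -> (z*((x+7)*(45+(8*z))))
Fixed point: (z*((x+7)*(45+(8*z))))

Answer: (z*((x+7)*(45+(8*z))))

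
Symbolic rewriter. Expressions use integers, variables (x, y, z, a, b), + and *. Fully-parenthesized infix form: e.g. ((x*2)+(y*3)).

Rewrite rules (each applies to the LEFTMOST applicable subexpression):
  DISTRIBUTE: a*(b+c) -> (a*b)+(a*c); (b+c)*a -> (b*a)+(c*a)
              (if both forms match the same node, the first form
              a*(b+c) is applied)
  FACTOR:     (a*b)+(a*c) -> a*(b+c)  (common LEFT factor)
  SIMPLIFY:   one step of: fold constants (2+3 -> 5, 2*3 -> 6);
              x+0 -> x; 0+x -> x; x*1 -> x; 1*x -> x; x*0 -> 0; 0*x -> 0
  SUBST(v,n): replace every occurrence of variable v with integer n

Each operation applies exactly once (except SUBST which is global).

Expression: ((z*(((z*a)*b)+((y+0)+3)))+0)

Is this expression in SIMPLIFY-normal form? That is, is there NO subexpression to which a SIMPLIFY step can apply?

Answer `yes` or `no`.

Expression: ((z*(((z*a)*b)+((y+0)+3)))+0)
Scanning for simplifiable subexpressions (pre-order)...
  at root: ((z*(((z*a)*b)+((y+0)+3)))+0) (SIMPLIFIABLE)
  at L: (z*(((z*a)*b)+((y+0)+3))) (not simplifiable)
  at LR: (((z*a)*b)+((y+0)+3)) (not simplifiable)
  at LRL: ((z*a)*b) (not simplifiable)
  at LRLL: (z*a) (not simplifiable)
  at LRR: ((y+0)+3) (not simplifiable)
  at LRRL: (y+0) (SIMPLIFIABLE)
Found simplifiable subexpr at path root: ((z*(((z*a)*b)+((y+0)+3)))+0)
One SIMPLIFY step would give: (z*(((z*a)*b)+((y+0)+3)))
-> NOT in normal form.

Answer: no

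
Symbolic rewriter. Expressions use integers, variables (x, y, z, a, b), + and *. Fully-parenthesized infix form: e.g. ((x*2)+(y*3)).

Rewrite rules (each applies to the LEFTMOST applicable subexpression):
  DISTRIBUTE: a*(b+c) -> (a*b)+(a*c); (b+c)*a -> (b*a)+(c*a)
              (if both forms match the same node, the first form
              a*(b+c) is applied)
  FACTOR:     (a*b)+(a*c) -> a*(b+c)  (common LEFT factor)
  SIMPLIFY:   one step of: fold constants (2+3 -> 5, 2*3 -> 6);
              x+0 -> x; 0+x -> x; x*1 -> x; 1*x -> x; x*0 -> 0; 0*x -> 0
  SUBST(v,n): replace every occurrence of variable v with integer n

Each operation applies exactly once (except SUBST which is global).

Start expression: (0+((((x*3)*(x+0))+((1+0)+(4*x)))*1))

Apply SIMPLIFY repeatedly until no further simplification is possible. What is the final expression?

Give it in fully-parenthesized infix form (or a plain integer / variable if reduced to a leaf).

Answer: (((x*3)*x)+(1+(4*x)))

Derivation:
Start: (0+((((x*3)*(x+0))+((1+0)+(4*x)))*1))
Step 1: at root: (0+((((x*3)*(x+0))+((1+0)+(4*x)))*1)) -> ((((x*3)*(x+0))+((1+0)+(4*x)))*1); overall: (0+((((x*3)*(x+0))+((1+0)+(4*x)))*1)) -> ((((x*3)*(x+0))+((1+0)+(4*x)))*1)
Step 2: at root: ((((x*3)*(x+0))+((1+0)+(4*x)))*1) -> (((x*3)*(x+0))+((1+0)+(4*x))); overall: ((((x*3)*(x+0))+((1+0)+(4*x)))*1) -> (((x*3)*(x+0))+((1+0)+(4*x)))
Step 3: at LR: (x+0) -> x; overall: (((x*3)*(x+0))+((1+0)+(4*x))) -> (((x*3)*x)+((1+0)+(4*x)))
Step 4: at RL: (1+0) -> 1; overall: (((x*3)*x)+((1+0)+(4*x))) -> (((x*3)*x)+(1+(4*x)))
Fixed point: (((x*3)*x)+(1+(4*x)))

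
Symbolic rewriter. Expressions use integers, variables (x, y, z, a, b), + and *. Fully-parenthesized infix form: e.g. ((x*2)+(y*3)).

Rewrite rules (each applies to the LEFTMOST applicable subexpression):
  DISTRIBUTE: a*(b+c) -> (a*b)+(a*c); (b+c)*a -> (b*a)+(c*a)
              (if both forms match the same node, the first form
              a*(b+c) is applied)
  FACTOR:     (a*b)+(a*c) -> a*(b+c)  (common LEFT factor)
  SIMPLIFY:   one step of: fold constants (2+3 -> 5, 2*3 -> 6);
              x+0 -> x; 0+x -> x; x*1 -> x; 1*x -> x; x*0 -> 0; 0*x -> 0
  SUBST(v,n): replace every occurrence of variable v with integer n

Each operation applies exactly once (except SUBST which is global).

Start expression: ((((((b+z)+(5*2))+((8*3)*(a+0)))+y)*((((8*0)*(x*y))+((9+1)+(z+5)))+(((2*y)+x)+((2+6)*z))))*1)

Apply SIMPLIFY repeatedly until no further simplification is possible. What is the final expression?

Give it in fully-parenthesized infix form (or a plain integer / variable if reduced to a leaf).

Start: ((((((b+z)+(5*2))+((8*3)*(a+0)))+y)*((((8*0)*(x*y))+((9+1)+(z+5)))+(((2*y)+x)+((2+6)*z))))*1)
Step 1: at root: ((((((b+z)+(5*2))+((8*3)*(a+0)))+y)*((((8*0)*(x*y))+((9+1)+(z+5)))+(((2*y)+x)+((2+6)*z))))*1) -> (((((b+z)+(5*2))+((8*3)*(a+0)))+y)*((((8*0)*(x*y))+((9+1)+(z+5)))+(((2*y)+x)+((2+6)*z)))); overall: ((((((b+z)+(5*2))+((8*3)*(a+0)))+y)*((((8*0)*(x*y))+((9+1)+(z+5)))+(((2*y)+x)+((2+6)*z))))*1) -> (((((b+z)+(5*2))+((8*3)*(a+0)))+y)*((((8*0)*(x*y))+((9+1)+(z+5)))+(((2*y)+x)+((2+6)*z))))
Step 2: at LLLR: (5*2) -> 10; overall: (((((b+z)+(5*2))+((8*3)*(a+0)))+y)*((((8*0)*(x*y))+((9+1)+(z+5)))+(((2*y)+x)+((2+6)*z)))) -> (((((b+z)+10)+((8*3)*(a+0)))+y)*((((8*0)*(x*y))+((9+1)+(z+5)))+(((2*y)+x)+((2+6)*z))))
Step 3: at LLRL: (8*3) -> 24; overall: (((((b+z)+10)+((8*3)*(a+0)))+y)*((((8*0)*(x*y))+((9+1)+(z+5)))+(((2*y)+x)+((2+6)*z)))) -> (((((b+z)+10)+(24*(a+0)))+y)*((((8*0)*(x*y))+((9+1)+(z+5)))+(((2*y)+x)+((2+6)*z))))
Step 4: at LLRR: (a+0) -> a; overall: (((((b+z)+10)+(24*(a+0)))+y)*((((8*0)*(x*y))+((9+1)+(z+5)))+(((2*y)+x)+((2+6)*z)))) -> (((((b+z)+10)+(24*a))+y)*((((8*0)*(x*y))+((9+1)+(z+5)))+(((2*y)+x)+((2+6)*z))))
Step 5: at RLLL: (8*0) -> 0; overall: (((((b+z)+10)+(24*a))+y)*((((8*0)*(x*y))+((9+1)+(z+5)))+(((2*y)+x)+((2+6)*z)))) -> (((((b+z)+10)+(24*a))+y)*(((0*(x*y))+((9+1)+(z+5)))+(((2*y)+x)+((2+6)*z))))
Step 6: at RLL: (0*(x*y)) -> 0; overall: (((((b+z)+10)+(24*a))+y)*(((0*(x*y))+((9+1)+(z+5)))+(((2*y)+x)+((2+6)*z)))) -> (((((b+z)+10)+(24*a))+y)*((0+((9+1)+(z+5)))+(((2*y)+x)+((2+6)*z))))
Step 7: at RL: (0+((9+1)+(z+5))) -> ((9+1)+(z+5)); overall: (((((b+z)+10)+(24*a))+y)*((0+((9+1)+(z+5)))+(((2*y)+x)+((2+6)*z)))) -> (((((b+z)+10)+(24*a))+y)*(((9+1)+(z+5))+(((2*y)+x)+((2+6)*z))))
Step 8: at RLL: (9+1) -> 10; overall: (((((b+z)+10)+(24*a))+y)*(((9+1)+(z+5))+(((2*y)+x)+((2+6)*z)))) -> (((((b+z)+10)+(24*a))+y)*((10+(z+5))+(((2*y)+x)+((2+6)*z))))
Step 9: at RRRL: (2+6) -> 8; overall: (((((b+z)+10)+(24*a))+y)*((10+(z+5))+(((2*y)+x)+((2+6)*z)))) -> (((((b+z)+10)+(24*a))+y)*((10+(z+5))+(((2*y)+x)+(8*z))))
Fixed point: (((((b+z)+10)+(24*a))+y)*((10+(z+5))+(((2*y)+x)+(8*z))))

Answer: (((((b+z)+10)+(24*a))+y)*((10+(z+5))+(((2*y)+x)+(8*z))))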